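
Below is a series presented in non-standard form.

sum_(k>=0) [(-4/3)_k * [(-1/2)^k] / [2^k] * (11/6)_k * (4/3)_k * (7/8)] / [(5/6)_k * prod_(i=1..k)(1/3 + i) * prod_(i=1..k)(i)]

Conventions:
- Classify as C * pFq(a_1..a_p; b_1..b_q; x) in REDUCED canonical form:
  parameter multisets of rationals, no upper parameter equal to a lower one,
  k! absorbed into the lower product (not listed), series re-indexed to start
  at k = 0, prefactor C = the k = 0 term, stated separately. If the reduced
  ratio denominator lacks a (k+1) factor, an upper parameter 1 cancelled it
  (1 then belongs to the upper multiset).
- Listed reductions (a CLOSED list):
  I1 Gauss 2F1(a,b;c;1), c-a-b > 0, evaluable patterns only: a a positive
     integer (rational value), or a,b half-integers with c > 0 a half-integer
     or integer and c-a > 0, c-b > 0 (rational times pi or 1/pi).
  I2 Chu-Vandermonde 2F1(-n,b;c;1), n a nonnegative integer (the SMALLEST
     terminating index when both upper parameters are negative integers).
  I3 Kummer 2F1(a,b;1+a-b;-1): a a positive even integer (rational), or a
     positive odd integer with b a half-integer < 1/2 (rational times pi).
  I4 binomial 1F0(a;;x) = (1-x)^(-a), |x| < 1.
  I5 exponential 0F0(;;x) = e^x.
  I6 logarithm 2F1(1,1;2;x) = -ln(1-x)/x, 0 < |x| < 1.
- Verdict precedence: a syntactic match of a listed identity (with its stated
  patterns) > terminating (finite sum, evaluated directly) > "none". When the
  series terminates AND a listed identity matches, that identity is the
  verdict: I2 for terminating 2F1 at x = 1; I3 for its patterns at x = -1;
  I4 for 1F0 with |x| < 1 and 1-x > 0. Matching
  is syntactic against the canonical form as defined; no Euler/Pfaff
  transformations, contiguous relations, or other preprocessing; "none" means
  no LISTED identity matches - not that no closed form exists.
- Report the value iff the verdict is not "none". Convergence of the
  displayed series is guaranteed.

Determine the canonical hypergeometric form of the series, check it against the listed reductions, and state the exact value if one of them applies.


Canonical form: C = 7/8 times 2F1 with upper {-4/3, 11/6}, lower {5/6}, x = -1/4. Verdict: no listed reduction: x = -1/4 and upper {-4/3, 11/6} fail every I1-I6 pattern.

Key observation: t_0 being 7/8, the product of the first k integers (C = 7/8, x = -1/4) is k!.
Step ratio: r(k) = (-1/4) * (k-4/3) (k+11/6) / [(k+5/6) (k+1)] - rational; roots negated = parameters, x = (-1/4), C = 7/8.


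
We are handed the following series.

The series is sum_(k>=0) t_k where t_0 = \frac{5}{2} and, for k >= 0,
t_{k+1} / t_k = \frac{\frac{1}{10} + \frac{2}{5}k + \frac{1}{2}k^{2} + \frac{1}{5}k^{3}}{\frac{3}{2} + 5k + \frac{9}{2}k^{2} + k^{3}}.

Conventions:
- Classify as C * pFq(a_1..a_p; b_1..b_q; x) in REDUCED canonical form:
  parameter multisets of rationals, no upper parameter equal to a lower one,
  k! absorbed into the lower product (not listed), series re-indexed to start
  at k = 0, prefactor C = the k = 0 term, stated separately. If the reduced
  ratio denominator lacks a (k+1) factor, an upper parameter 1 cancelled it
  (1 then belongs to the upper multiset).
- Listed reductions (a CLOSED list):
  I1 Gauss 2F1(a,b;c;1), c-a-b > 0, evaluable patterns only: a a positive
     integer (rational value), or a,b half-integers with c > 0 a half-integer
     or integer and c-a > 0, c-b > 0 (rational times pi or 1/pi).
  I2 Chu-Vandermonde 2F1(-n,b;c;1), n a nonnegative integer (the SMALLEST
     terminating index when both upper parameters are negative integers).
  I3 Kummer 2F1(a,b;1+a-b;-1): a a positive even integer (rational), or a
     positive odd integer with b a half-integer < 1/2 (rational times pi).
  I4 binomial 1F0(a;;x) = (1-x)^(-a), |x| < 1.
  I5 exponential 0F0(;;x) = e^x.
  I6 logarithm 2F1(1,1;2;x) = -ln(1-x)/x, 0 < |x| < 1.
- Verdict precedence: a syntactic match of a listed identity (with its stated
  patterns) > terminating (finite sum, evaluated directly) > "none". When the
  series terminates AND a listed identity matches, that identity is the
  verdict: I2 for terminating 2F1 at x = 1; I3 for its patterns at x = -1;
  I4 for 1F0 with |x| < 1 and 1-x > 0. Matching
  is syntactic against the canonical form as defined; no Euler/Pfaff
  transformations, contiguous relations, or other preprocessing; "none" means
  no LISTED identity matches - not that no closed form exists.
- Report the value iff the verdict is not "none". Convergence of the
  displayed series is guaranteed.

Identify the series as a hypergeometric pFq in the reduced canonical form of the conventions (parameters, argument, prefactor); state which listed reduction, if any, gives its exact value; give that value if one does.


Classification (C = \frac{5}{2}): 2F1 with upper {1, 1}, lower {3}, argument x = \frac{1}{5}. Verdict: none. A 2F1 with upper {1, 1} fits none of I1-I6 at x = \frac{1}{5}; the sum runs forever.

Structural cue: x = \frac{1}{5} and cancel k + 1/2 from the displayed ratio first; then C = 5/2.
Step ratio: r(k) = \frac{1}{5} * (k+1) (k+1) / [(k+3) (k+1)] - rational; roots negated = parameters, x = \frac{1}{5}, C = \frac{5}{2}.


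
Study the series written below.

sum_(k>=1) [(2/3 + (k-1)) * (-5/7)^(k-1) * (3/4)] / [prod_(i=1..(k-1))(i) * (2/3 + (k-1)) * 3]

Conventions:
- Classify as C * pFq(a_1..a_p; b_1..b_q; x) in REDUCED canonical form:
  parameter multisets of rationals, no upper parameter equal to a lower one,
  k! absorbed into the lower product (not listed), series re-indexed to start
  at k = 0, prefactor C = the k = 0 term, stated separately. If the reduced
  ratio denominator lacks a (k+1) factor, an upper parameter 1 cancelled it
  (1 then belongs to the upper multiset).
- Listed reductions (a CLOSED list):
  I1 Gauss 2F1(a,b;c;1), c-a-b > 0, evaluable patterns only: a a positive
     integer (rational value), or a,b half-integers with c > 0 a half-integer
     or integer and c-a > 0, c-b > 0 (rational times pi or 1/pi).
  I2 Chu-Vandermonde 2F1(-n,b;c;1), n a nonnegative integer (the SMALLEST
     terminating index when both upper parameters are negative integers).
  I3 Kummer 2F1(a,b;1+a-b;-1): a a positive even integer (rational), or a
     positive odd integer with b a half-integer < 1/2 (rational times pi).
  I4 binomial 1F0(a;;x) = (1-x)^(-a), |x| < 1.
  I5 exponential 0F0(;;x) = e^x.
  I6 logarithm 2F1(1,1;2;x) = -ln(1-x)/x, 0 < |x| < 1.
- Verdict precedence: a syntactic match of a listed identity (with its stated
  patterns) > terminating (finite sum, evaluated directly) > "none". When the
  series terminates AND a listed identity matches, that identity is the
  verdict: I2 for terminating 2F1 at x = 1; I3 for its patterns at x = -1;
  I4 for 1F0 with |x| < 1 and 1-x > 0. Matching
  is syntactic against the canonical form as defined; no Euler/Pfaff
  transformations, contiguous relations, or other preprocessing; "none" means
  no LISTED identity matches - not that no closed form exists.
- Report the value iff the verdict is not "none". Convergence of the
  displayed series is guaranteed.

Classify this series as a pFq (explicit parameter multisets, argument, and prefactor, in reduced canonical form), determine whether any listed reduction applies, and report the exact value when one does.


x = -5/7 here; the reduced form reads 0F0, upper {-}, lower {-}, C = 1/4. Verdict: the I5 exponential reduction fires (the 0F0 exponential series at x = -5/7). Hence: (1/4) * e^(-5/7).

First insight: t_0 = 1/4 here, and the constant factors (C = 1/4) combine into one prefactor.
Term ratio: r(k) = (-5/7) * 1 / [(k+1)] ; factor over Q: parameters, x = (-5/7), and C = 1/4.


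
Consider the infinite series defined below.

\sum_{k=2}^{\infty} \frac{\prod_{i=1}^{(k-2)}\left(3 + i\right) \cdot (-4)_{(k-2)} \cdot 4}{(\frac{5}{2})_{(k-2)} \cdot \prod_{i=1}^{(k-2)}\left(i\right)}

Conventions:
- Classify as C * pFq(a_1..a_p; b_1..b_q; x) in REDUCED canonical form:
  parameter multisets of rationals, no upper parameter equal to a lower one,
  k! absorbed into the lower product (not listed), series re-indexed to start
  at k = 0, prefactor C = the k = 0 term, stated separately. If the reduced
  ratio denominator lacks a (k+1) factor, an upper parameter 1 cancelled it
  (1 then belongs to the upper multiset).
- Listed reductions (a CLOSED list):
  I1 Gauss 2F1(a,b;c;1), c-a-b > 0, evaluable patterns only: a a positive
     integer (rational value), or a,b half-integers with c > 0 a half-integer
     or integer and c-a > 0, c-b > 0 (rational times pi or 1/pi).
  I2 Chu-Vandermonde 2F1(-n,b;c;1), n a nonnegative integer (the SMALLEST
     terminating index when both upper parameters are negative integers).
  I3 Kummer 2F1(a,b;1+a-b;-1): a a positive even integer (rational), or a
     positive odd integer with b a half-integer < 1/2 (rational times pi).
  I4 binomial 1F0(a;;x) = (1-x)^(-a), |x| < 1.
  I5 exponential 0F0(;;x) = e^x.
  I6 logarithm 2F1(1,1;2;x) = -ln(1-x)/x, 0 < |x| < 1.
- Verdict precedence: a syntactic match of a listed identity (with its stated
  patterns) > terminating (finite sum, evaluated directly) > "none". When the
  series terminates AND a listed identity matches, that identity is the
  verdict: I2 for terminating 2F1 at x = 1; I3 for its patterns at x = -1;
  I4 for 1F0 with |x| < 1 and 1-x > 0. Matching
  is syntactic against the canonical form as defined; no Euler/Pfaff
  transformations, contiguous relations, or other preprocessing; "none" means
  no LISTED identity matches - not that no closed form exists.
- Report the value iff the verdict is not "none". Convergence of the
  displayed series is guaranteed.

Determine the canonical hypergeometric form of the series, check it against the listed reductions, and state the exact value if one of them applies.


With C = 4: the canonical form is 2F1(-4, 4; \frac{5}{2}; 1). Verdict: this is Vandermonde's identity (I2) (terminating 2F1 at x = 1 with n = 4, b = 4, c = \frac{5}{2}). Hence: \frac{4}{385}.

First insight: x = 1 and the product of the first k integers (C = 4, x = 1) is k!.
Consecutive-term ratio: r(k) = 1 * (k-4) (k+4) / [(k+\frac{5}{2}) (k+1)] ; factor over Q: parameters, x = 1, and C = 4.


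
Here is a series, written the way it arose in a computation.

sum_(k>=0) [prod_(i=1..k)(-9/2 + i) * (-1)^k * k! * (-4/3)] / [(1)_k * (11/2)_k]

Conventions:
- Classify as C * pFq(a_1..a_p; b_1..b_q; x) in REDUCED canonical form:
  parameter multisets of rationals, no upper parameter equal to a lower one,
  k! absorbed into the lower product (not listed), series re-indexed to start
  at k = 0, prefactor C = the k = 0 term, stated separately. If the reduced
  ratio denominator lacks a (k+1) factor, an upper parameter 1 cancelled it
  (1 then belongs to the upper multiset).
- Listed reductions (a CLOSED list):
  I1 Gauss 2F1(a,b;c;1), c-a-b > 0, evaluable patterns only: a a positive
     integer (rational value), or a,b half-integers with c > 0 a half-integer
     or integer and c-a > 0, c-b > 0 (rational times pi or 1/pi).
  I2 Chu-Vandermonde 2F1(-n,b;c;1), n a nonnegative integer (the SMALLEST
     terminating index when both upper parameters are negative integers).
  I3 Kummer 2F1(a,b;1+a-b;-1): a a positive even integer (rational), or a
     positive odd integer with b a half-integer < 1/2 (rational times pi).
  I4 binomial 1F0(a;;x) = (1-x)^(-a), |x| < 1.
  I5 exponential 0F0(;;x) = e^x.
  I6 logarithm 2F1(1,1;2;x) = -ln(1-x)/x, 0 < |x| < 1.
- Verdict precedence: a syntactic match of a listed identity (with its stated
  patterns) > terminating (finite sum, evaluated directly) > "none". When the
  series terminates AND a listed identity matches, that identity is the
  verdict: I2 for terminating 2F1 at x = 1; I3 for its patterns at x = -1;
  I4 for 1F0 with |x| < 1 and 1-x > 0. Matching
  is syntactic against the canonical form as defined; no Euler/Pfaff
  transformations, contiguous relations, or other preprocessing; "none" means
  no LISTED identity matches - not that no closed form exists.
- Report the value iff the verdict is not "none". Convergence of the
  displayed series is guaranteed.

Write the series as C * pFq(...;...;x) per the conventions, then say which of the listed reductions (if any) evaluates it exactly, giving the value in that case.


Classification (C = -4/3): 2F1 with upper {-7/2, 1}, lower {11/2}, argument x = -1. Verdict at x = -1: Kummer (I3) matches (x = -1; c = 11/2 equals 1+a-b for upper {-7/2, 1}: listed pattern). Exact value: (-105/128) * pi.

Structural cue: x = (-1) and the factorial ratio (C = -4/3) (k+a-1)!/(a-1)! is a rising factorial (a)_k.
Adjacent-term ratio: r(k) = (-1) * (k-7/2) (k+1) / [(k+11/2) (k+1)] - rational in k, leading ratio (-1); with t_0 = -4/3, classification follows.


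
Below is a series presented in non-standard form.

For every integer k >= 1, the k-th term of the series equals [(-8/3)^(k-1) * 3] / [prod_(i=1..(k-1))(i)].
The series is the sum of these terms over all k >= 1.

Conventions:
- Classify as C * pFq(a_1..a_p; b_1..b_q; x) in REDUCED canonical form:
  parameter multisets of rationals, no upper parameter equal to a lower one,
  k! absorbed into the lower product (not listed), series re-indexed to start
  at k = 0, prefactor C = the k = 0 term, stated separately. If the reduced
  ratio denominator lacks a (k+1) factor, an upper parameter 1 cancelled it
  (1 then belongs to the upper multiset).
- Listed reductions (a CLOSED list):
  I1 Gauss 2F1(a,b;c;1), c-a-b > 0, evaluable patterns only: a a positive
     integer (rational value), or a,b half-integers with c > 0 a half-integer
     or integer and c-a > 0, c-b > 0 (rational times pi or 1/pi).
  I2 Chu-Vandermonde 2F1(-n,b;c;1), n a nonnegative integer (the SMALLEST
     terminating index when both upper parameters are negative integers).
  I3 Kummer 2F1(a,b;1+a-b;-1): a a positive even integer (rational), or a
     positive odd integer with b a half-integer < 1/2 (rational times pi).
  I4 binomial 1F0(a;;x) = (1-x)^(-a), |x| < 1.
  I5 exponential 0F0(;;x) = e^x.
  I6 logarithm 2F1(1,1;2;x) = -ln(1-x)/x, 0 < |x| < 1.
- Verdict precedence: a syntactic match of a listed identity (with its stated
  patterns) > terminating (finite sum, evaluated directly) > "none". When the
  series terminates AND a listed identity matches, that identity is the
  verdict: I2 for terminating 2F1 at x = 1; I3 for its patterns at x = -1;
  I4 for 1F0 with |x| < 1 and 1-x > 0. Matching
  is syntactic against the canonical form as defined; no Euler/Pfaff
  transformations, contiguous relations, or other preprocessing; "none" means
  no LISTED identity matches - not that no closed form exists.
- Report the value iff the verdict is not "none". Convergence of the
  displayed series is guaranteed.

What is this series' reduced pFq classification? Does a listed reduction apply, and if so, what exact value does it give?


The tell: with t_0 = 3, the product of the first k integers (prefactor 3) is k!.
Step ratio: r(k) = (-8/3) * 1 / [(k+1)] - rational in k, leading ratio (-8/3); with t_0 = 3, classification follows.

Reduced: x = -8/3, 0F0, upper = {-}, lower = {-}, C = 3. Verdict: exponential (I5) fires (the 0F0 exponential series at x = -8/3). Sum: 3 * e^(-8/3).


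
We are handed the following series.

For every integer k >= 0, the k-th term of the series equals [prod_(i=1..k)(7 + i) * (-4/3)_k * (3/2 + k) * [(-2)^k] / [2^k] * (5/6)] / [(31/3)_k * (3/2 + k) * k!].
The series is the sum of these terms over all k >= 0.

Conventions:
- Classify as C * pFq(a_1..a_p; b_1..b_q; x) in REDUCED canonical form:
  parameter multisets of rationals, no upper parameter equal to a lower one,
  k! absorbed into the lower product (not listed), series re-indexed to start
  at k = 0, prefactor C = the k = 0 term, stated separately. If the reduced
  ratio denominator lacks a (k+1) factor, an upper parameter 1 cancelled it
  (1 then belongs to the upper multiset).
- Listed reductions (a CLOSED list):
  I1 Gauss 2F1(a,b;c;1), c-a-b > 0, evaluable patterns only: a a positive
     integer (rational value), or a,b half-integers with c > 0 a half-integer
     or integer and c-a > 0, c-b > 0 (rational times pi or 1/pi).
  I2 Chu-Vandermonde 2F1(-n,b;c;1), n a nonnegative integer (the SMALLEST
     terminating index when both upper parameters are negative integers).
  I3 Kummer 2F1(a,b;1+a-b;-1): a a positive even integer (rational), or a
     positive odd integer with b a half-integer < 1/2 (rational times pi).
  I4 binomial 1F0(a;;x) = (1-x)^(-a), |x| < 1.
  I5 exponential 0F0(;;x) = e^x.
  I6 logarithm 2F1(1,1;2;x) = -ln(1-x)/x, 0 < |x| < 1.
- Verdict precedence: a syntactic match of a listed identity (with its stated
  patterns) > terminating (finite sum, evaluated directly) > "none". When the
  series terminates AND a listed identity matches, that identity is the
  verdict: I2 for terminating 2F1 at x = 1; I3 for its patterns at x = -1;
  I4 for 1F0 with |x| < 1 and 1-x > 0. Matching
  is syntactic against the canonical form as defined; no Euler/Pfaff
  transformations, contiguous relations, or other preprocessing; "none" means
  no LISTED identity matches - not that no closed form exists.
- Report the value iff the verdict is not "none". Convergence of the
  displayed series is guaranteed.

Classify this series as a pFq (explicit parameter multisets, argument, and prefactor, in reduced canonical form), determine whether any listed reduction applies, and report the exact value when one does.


This is 5/6 * 2F1(-4/3, 8; 31/3; -1) in reduced canonical form. Verdict: this is Kummer's theorem (I3) (x = -1; c = 31/3 equals 1+a-b for upper {-4/3, 8}: listed pattern). Value: 5225/2916.

First insight: x = (-1) and the two k-th powers (prefactor 5/6) combine into one argument.
Ratio: r(k) = (-1) * (k-4/3) (k+8) / [(k+31/3) (k+1)] ; factor over Q: parameters, x = (-1), and C = 5/6.


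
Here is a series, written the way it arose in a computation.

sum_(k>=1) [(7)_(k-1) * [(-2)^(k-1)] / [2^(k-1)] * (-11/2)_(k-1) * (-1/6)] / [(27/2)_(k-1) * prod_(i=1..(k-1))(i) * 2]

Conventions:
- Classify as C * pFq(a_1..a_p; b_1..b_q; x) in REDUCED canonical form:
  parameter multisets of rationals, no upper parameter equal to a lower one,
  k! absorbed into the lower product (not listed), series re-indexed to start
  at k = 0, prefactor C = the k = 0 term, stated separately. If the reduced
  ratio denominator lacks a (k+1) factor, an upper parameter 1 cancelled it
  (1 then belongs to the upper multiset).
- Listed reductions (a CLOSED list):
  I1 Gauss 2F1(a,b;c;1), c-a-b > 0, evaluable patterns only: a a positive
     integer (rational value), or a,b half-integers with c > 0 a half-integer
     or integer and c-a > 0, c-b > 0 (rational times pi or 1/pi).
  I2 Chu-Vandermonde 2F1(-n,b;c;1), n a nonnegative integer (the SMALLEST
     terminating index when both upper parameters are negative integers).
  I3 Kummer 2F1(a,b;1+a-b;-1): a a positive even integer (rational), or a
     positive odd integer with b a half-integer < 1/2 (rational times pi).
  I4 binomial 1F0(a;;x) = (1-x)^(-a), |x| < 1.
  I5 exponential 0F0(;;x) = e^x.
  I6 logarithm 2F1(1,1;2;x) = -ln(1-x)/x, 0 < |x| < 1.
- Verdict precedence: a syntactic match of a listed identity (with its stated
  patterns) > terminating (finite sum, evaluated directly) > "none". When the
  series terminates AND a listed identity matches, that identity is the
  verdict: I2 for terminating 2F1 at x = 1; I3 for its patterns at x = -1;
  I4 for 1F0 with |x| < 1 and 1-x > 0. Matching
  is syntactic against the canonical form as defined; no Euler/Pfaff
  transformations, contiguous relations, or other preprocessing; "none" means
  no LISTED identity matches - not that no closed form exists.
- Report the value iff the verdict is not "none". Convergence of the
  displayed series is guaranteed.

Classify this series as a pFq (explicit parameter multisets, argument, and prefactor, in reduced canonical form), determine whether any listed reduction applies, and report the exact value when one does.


Classification (C = -1/12): 2F1 with upper {-11/2, 7}, lower {27/2}, argument x = -1. Verdict: Kummer (I3) matches (x = -1; c = 27/2 equals 1+a-b for upper {-11/2, 7}: listed pattern). Hence: (-929553625/3221225472) * pi.

The tell: x = (-1) and the two k-th powers (prefactor -1/12) combine into one argument.
Term ratio: r(k) = (-1) * (k-11/2) (k+7) / [(k+27/2) (k+1)] ; factor over Q: parameters, x = (-1), and C = -1/12.


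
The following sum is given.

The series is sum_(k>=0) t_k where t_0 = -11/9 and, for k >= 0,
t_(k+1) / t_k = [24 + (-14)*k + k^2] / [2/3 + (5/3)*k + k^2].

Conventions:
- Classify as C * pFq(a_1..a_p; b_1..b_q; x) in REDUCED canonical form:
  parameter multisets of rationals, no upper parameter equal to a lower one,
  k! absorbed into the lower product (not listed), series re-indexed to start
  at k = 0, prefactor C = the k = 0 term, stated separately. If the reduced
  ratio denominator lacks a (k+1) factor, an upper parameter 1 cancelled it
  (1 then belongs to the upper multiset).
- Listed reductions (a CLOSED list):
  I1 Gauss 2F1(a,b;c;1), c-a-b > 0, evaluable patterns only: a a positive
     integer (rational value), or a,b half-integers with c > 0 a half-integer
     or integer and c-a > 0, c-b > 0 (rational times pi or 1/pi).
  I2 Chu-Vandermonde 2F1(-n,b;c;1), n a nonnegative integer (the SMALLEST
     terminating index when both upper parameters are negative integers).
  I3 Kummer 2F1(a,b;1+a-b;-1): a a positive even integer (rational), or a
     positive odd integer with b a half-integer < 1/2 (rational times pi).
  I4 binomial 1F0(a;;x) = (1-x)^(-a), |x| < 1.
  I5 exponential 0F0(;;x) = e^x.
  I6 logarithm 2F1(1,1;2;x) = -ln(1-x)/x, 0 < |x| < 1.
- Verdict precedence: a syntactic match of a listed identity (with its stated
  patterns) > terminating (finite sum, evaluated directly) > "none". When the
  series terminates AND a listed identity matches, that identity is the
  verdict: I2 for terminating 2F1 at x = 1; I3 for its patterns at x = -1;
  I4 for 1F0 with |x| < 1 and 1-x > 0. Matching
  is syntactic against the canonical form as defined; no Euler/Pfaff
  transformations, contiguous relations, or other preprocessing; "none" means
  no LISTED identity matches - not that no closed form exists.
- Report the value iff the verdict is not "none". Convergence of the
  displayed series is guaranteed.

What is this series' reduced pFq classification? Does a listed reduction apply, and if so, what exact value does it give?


x = 1 here; the reduced form reads 2F1, upper {-12, -2}, lower {2/3}, C = -11/9. Verdict: the Chu-Vandermonde identity I2 applies (terminating 2F1 at x = 1 with n = 2, b = -12, c = 2/3). Exact value: -8569/45.

Key observation: x = 1 and roots of the ratio polynomials (C = -11/9, x = 1) are the negated parameters.
Step ratio: r(k) = 1 * (k-12) (k-2) / [(k+2/3) (k+1)] - poly over poly, x = 1 from leading terms; C = -11/9 at k = 0.


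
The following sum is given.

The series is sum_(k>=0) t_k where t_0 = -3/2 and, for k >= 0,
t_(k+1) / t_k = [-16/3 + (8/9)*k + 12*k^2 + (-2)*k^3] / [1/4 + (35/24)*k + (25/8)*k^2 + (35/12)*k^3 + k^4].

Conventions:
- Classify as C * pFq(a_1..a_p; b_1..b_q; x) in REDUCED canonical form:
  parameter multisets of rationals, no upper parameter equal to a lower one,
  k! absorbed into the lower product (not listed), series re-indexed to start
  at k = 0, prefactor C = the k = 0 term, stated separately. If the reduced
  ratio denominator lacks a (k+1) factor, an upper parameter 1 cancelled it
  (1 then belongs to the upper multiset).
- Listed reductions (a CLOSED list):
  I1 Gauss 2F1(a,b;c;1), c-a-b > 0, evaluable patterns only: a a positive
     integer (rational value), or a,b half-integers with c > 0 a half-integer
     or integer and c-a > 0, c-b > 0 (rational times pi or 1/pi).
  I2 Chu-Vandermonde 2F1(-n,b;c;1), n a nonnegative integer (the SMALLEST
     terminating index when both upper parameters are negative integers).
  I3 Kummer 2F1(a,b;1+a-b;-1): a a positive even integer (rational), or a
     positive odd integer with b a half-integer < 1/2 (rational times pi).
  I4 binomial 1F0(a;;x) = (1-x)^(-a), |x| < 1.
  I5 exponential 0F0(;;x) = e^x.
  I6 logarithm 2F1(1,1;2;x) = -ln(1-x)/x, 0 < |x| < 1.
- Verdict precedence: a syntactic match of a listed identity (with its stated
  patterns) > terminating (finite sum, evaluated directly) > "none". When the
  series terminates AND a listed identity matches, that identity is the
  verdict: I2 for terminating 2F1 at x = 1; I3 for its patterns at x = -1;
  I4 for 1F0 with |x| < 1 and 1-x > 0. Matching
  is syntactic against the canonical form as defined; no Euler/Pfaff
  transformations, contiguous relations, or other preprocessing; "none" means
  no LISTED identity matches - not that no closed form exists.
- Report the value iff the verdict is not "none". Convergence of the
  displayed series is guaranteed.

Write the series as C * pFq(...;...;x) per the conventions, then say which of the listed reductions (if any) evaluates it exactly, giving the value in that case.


x = -2 here; the reduced form reads 2F2, upper {-6, -2/3}, lower {1/2, 3/4}, C = -3/2. Verdict: terminating - the sum ends at index 6 because -6 is a negative integer; exact evaluation follows. Exact value: 2819146049543/43712675622.

First insight: t_0 = -3/2 here, and the expanded ratio factors over Q; C = -3/2, roots give parameters.
Consecutive-term ratio: r(k) = (-2) * (k-6) (k-2/3) / [(k+1/2) (k+3/4) (k+1)] - rational in k, leading ratio (-2); with t_0 = -3/2, classification follows.


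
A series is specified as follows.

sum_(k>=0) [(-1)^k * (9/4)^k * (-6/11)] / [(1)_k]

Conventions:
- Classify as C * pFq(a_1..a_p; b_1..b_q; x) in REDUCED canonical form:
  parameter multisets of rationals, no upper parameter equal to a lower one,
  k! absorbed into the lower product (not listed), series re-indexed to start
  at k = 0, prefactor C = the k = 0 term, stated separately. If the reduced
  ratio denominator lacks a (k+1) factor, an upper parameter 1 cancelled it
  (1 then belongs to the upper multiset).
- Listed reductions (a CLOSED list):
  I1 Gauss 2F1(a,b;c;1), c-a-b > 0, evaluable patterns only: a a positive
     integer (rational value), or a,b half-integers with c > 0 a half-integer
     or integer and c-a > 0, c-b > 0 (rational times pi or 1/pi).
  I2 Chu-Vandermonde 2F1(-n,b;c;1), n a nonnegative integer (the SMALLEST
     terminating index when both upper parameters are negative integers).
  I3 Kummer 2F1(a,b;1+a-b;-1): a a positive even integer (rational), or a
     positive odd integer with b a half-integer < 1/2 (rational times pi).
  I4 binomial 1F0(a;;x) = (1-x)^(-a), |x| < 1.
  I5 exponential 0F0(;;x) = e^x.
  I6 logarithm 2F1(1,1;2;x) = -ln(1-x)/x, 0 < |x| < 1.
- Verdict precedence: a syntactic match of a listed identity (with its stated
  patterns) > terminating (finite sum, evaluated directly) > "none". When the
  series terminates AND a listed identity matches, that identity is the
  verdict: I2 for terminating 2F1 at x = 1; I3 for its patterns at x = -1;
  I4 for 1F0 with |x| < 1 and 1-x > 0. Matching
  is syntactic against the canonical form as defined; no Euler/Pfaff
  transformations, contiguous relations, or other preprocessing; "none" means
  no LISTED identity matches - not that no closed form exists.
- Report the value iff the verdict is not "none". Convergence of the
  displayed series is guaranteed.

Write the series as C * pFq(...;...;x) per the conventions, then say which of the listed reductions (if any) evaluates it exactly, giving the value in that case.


Structural cue: t_0 = -6/11 here, and the (-1)^k factor (C = -6/11, x = -9/4) folds into the argument's sign.
Adjacent-term ratio: r(k) = (-9/4) * 1 / [(k+1)] - poly over poly, x = (-9/4) from leading terms; C = -6/11 at k = 0.

x = -9/4 here; the reduced form reads 0F0, upper {-}, lower {-}, C = -6/11. Verdict: exponential (I5) matches (the 0F0 exponential series at x = -9/4). Its exact value is (-6/11) * e^(-9/4).


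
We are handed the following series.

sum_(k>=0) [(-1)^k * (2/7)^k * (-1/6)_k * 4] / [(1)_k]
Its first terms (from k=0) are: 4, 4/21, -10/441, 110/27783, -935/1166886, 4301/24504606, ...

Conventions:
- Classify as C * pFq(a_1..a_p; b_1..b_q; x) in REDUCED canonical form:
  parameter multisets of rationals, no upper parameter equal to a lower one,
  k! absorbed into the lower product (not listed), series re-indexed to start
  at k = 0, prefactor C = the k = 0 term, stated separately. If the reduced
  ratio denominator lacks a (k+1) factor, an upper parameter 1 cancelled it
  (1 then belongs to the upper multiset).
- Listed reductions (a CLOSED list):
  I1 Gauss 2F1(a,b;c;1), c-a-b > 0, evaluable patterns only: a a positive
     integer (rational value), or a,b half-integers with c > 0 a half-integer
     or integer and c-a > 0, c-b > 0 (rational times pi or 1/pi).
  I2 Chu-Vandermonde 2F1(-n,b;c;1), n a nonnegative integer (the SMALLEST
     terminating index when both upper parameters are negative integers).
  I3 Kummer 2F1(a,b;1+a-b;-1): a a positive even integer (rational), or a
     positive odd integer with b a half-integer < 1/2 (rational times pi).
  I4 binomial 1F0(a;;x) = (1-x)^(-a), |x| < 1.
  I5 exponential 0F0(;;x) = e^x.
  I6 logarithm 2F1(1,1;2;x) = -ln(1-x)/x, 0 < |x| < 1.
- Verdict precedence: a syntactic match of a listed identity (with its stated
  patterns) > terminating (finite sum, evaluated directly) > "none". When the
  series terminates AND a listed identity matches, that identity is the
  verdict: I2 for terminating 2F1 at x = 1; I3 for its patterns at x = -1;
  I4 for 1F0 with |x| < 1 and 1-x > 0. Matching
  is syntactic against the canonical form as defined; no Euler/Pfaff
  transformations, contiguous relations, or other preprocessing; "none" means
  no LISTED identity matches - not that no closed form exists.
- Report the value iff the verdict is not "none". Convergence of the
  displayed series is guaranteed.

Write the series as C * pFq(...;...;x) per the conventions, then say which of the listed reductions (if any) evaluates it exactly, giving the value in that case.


With C = 4: the canonical form is 1F0(-1/6; -; -2/7). Verdict: binomial (I4) matches (the 1F0 binomial series: exponent 1/6, x = -2/7). Hence: 4 * (9/7)^(1/6).

Key observation: from the first term 4: (1)_k (C = 4, x = -2/7) is k! itself.
Step ratio: r(k) = (-2/7) * (k-1/6) / [(k+1)] - rational; roots negated = parameters, x = (-2/7), C = 4.


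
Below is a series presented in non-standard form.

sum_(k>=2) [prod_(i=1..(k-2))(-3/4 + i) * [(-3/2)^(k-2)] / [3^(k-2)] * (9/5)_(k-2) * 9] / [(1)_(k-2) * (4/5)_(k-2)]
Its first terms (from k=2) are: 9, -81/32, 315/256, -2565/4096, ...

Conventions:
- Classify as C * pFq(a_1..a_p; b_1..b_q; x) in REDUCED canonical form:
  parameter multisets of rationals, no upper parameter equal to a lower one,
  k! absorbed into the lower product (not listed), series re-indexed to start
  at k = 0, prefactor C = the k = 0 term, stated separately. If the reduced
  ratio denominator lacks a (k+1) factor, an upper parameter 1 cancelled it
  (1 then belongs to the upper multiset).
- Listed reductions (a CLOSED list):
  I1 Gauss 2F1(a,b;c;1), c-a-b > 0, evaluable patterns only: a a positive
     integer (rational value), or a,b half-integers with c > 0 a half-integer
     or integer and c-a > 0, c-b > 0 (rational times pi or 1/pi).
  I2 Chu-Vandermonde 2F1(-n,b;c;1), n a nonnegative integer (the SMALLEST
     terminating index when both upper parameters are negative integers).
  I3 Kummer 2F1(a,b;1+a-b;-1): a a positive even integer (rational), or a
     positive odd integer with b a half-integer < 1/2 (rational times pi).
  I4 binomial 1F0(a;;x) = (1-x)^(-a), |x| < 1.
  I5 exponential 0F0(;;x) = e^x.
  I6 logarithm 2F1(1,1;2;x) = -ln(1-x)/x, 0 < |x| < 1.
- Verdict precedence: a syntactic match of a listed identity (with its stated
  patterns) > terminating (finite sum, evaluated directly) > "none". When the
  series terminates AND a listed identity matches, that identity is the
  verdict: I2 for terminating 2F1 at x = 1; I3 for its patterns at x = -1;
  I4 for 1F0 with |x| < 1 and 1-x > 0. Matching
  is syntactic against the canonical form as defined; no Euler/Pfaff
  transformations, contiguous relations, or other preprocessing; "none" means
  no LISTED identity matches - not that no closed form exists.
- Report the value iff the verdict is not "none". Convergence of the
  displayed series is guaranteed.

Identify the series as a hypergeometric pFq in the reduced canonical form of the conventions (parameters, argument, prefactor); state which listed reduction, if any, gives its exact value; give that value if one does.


Classification (C = 9): 2F1 with upper {1/4, 9/5}, lower {4/5}, argument x = -1/2. Verdict: none - this 2F1 at x = -1/2 matches no listed pattern, and upper {1/4, 9/5} holds no stopper.

Structural cue: from the first term 9: the running product (C = 9, x = -1/2) telescopes to a rising factorial.
Term ratio: r(k) = (-1/2) * (k+1/4) (k+9/5) / [(k+4/5) (k+1)] - rational in k. x = (-1/2); t_0 = 9; negate the roots.


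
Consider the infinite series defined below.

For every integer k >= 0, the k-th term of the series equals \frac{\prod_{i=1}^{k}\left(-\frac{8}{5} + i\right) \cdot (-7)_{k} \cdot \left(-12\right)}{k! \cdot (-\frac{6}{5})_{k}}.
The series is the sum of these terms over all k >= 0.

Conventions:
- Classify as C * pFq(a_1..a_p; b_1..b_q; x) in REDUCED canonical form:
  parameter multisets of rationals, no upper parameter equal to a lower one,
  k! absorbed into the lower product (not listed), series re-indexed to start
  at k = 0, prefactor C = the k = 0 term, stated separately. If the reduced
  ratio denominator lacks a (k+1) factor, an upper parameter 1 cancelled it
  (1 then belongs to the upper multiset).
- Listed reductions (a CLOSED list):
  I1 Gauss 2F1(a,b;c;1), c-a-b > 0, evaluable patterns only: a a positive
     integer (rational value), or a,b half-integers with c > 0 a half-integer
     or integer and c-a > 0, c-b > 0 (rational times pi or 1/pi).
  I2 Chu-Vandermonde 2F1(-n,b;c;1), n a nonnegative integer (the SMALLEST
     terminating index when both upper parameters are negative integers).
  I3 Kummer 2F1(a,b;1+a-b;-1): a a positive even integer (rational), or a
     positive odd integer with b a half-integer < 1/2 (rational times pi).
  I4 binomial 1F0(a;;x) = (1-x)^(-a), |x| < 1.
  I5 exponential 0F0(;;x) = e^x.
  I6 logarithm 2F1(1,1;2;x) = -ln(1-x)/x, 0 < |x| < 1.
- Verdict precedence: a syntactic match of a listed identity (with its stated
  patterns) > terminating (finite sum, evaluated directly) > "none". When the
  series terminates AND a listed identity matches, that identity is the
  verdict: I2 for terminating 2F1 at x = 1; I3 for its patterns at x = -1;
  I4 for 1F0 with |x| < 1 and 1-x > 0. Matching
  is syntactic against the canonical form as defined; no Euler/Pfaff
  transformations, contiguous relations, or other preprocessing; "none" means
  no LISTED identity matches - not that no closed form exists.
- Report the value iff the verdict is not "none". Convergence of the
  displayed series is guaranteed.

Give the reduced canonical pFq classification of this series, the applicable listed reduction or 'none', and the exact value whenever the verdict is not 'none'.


Structural cue: x = 1 and the running product (C = -12, x = 1) telescopes to a rising factorial.
Consecutive-term ratio: r(k) = 1 * (k-7) (k-\frac{3}{5}) / [(k-\frac{6}{5}) (k+1)] - poly over poly, x = 1 from leading terms; C = -12 at k = 0.

The series (x = 1) is 2F1: upper {-7, -\frac{3}{5}}, lower {-\frac{6}{5}}, prefactor -12. Verdict: the Chu-Vandermonde identity I2 matches (terminating 2F1 at x = 1 with n = 7, b = -3/5, c = -\frac{6}{5}). Hence: \frac{1683}{38}.


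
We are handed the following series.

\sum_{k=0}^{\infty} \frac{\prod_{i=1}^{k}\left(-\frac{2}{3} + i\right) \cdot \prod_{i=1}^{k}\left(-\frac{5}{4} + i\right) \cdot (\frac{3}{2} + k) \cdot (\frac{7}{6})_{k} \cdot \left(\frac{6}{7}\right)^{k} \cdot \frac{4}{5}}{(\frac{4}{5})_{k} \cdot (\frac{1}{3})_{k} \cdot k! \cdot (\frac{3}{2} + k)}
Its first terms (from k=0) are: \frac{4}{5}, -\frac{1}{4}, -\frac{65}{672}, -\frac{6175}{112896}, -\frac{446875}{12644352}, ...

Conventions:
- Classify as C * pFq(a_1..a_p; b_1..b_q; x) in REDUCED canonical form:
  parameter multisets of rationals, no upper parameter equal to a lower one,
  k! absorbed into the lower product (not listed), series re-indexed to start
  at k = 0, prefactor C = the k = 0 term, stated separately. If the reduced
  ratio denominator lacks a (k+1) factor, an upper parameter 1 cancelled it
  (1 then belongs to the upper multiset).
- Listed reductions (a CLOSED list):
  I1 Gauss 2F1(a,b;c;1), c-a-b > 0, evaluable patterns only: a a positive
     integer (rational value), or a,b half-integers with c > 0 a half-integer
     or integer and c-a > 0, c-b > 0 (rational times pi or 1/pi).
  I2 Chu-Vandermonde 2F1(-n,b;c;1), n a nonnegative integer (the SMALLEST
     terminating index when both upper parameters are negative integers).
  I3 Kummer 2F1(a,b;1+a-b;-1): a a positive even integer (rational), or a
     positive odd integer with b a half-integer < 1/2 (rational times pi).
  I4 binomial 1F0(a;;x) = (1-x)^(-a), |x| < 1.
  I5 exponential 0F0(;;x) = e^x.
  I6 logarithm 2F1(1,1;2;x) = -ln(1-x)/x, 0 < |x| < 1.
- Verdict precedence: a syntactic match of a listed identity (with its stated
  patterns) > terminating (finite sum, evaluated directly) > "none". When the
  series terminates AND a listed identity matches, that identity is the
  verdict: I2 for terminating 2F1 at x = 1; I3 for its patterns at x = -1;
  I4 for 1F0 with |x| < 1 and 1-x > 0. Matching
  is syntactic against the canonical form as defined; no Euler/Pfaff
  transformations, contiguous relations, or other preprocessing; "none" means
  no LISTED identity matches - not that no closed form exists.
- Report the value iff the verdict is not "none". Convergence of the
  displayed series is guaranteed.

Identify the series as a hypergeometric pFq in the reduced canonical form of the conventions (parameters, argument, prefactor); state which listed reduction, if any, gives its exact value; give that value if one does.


The series (x = \frac{6}{7}) is 2F1: upper {-\frac{1}{4}, \frac{7}{6}}, lower {\frac{4}{5}}, prefactor \frac{4}{5}. Verdict: none - this 2F1 at x = \frac{6}{7} matches no listed pattern, and upper {-\frac{1}{4}, \frac{7}{6}} holds no stopper.

The tell: t_0 being \frac{4}{5}, the running product (C = 4/5, x = 6/7) telescopes to a rising factorial.
Consecutive-term ratio: r(k) = \frac{6}{7} * (k-\frac{1}{4}) (k+\frac{7}{6}) / [(k+\frac{4}{5}) (k+1)] - rational; roots negated = parameters, x = \frac{6}{7}, C = \frac{4}{5}.


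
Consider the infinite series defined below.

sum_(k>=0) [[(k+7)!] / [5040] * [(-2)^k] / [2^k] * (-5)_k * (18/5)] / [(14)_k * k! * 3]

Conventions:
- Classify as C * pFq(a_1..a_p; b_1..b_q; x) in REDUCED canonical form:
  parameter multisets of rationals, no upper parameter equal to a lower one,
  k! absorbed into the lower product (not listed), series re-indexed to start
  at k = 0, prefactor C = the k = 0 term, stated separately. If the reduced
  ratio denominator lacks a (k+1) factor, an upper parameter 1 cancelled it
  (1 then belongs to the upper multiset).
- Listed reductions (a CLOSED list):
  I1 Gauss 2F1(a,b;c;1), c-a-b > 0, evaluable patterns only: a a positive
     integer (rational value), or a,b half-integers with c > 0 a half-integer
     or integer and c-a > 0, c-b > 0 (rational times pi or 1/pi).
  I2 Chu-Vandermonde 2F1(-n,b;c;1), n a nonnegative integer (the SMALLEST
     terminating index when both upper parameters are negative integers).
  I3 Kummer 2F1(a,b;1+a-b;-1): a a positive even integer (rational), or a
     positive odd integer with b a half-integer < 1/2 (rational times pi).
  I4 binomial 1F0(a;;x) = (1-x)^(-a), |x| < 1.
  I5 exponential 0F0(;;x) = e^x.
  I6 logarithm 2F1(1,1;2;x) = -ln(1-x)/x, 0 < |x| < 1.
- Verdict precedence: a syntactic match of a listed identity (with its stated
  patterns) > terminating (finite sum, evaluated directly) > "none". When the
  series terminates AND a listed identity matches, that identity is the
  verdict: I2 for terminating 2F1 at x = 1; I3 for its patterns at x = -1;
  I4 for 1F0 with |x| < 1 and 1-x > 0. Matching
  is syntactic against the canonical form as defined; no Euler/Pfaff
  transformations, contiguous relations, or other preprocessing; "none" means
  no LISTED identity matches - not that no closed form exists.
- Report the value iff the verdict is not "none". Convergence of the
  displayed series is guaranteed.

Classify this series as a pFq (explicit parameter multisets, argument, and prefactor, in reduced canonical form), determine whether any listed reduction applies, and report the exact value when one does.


This is 6/5 * 2F1(-5, 8; 14; -1) in reduced canonical form. Verdict: Kummer (I3) fires (x = -1; c = 14 equals 1+a-b for upper {-5, 8}: listed pattern). Sum: 429/35.

The tell: x = (-1) and the factorial ratio (prefactor 6/5) (k+a-1)!/(a-1)! is a rising factorial (a)_k.
Consecutive-term ratio: r(k) = (-1) * (k-5) (k+8) / [(k+14) (k+1)] ; factor over Q: parameters, x = (-1), and C = 6/5.
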